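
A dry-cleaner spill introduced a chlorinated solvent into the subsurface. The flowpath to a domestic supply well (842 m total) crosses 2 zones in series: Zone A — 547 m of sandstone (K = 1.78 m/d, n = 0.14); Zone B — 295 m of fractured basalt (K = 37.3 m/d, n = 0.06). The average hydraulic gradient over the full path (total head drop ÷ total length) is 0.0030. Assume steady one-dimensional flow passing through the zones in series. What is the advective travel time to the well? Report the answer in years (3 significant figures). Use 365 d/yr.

32.2 years

For zones in series the flux q is common to all zones; the equivalent conductivity is the harmonic (thickness-weighted) mean, K_eq = L_total / Σ(L_j/K_j).
Σ(L/K) = 547/1.78 + 295/37.3 = 307.3 + 7.909 = 315.2 d
K_eq = L_total / Σ(L/K) = 842 / 315.2 = 2.671 m/d
q = K_eq · i = 2.671 × 0.0030 = 0.008014 m/d (same in every zone)
Zone A: v = q/n = 0.008014/0.14 = 0.05724 m/d → t_A = 547/0.05724 = 9556 d
Zone B: v = q/n = 0.008014/0.06 = 0.1336 m/d → t_B = 295/0.1336 = 2209 d
Total t = 9556 + 2209 = 11760 d
   = 11760 / 365 = 32.2 yr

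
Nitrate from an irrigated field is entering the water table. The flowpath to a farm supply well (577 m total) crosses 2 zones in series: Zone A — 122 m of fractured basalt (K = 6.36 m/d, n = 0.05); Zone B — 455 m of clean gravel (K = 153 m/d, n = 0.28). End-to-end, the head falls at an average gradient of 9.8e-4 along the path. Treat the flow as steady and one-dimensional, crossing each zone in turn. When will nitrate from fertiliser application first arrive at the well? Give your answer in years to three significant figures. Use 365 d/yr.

Steady 1-D flow in series ⇒ the Darcy flux q is identical in every zone and the zone head losses add (resistances L/K in series).
Σ(L/K) = 122/6.36 + 455/153 = 19.18 + 2.974 = 22.16 d
K_eq = L_total / Σ(L/K) = 577 / 22.16 = 26.04 m/d
q = K_eq · i = 26.04 × 9.8e-4 = 0.02552 m/d (same in every zone)
Zone A: v = q/n = 0.02552/0.05 = 0.5104 m/d → t_A = 122/0.5104 = 239.0 d
Zone B: v = q/n = 0.02552/0.28 = 0.09115 m/d → t_B = 455/0.09115 = 4992 d
Total t = 239.0 + 4992 = 5231 d
   = 5231 / 365 = 14.3 yr

14.3 years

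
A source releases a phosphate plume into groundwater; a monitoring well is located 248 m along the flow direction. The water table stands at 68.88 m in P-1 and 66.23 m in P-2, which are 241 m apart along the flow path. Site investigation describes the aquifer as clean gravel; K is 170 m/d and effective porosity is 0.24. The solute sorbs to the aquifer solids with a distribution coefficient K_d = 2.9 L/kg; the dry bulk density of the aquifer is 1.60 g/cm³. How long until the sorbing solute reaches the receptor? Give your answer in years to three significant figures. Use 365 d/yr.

Hydraulic gradient i = (68.88 − 66.23) / 241 = 2.65 / 241 = 0.01100
Specific discharge q = 170 × 0.01100 = 1.869 m/d
Seepage velocity v = q / n = 1.869 / 0.24 = 7.789 m/d
Retardation R = 1 + ρ_b·K_d/n = 1 + 1.60×2.9/0.24 = 20.33
Contaminant velocity v_c = v/R = 7.789/20.33 = 0.3831 m/d
t = L/v_c = 248/0.3831 = 647.4 d
   = 647.4/365 = 1.77 yr

1.77 years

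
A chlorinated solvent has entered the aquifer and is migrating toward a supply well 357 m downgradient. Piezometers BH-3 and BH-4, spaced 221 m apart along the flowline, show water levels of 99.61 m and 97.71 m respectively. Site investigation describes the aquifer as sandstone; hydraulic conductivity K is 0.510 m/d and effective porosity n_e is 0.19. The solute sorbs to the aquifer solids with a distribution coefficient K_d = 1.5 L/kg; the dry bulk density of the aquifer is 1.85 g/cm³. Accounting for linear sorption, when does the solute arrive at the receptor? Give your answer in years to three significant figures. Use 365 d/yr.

661 years

Hydraulic gradient i = (99.61 − 97.71) / 221 = 1.90 / 221 = 0.008597
q = Ki = 0.510 × 0.008597 = 0.004385 m/d
Seepage velocity v = q / n = 0.004385 / 0.19 = 0.02308 m/d
Retardation R = 1 + ρ_b·K_d/n = 1 + 1.85×1.5/0.19 = 15.61
Contaminant velocity v_c = v/R = 0.02308/15.61 = 0.001479 m/d
t = L/v_c = 357/0.001479 = 241400 d
   = 241400/365 = 661 yr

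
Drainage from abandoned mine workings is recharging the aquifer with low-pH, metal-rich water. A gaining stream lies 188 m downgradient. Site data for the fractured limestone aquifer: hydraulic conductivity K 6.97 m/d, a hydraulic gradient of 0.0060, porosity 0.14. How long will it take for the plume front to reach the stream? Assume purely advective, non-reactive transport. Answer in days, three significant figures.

629 days

q = Ki = 6.97 × 0.0060 = 0.04182 m/d
v_s = q/n_e = 0.04182/0.14 = 0.2987 m/d
t = L / v = 188 / 0.2987 = 629.4 d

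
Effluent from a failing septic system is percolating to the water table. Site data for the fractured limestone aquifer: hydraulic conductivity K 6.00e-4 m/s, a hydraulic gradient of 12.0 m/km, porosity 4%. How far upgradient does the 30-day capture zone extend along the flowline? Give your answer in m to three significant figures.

467 m

K = 6.00e-4 m/s × 86400 s/d = 51.84 m/d
Specific discharge q = 51.84 × 0.012 = 0.6221 m/d
v_s = q/n_e = 0.6221/0.04 = 15.55 m/d
L = v × T = 15.55 × 30 = 466.6 m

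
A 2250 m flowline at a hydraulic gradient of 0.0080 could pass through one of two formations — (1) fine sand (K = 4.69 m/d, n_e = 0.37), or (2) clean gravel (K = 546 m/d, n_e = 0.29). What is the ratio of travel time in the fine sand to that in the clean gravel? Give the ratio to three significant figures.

Unit 1 (fine sand): v = 4.69×0.0080/0.37 = 0.1014 m/d, t = 2250/0.1014 = 22190 d
Unit 2 (clean gravel): v = 546×0.0080/0.29 = 15.06 m/d, t = 2250/15.06 = 149.4 d
t(fine sand) / t(clean gravel) = 22190/149.4 = 149

149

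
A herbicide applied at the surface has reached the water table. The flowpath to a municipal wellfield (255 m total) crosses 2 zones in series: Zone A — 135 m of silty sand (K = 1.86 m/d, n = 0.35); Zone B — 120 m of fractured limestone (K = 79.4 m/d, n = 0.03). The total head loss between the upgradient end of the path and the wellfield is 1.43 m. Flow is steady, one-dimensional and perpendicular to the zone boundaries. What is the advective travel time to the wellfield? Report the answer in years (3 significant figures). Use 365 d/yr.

7.22 years

Steady 1-D flow in series ⇒ the Darcy flux q is identical in every zone and the zone head losses add (resistances L/K in series).
Σ(L/K) = 135/1.86 + 120/79.4 = 72.58 + 1.511 = 74.09 d
q = ΔH / Σ(L/K) = 1.43 / 74.09 = 0.01930 m/d (same in every zone)
Zone A: v = q/n = 0.01930/0.35 = 0.05514 m/d → t_A = 135/0.05514 = 2448 d
Zone B: v = q/n = 0.01930/0.03 = 0.6433 m/d → t_B = 120/0.6433 = 186.5 d
Total t = 2448 + 186.5 = 2635 d
   = 2635 / 365 = 7.22 yr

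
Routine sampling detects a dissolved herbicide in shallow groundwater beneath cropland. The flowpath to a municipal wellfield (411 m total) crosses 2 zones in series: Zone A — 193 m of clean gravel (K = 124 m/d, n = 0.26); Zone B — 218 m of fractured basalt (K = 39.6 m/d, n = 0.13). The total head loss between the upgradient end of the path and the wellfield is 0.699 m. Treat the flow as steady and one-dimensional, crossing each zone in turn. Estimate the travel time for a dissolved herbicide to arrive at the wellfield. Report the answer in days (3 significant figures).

793 days

Steady 1-D flow in series ⇒ the Darcy flux q is identical in every zone and the zone head losses add (resistances L/K in series).
Σ(L/K) = 193/124 + 218/39.6 = 1.556 + 5.505 = 7.062 d
q = ΔH / Σ(L/K) = 0.699 / 7.062 = 0.09899 m/d (same in every zone)
Zone A: v = q/n = 0.09899/0.26 = 0.3807 m/d → t_A = 193/0.3807 = 506.9 d
Zone B: v = q/n = 0.09899/0.13 = 0.7614 m/d → t_B = 218/0.7614 = 286.3 d
Total t = 506.9 + 286.3 = 793.2 d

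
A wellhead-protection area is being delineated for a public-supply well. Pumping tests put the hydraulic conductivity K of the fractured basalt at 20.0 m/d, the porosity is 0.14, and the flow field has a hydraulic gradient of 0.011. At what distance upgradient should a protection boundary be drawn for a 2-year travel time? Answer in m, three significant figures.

1150 m

Specific discharge q = 20.0 × 0.011 = 0.2200 m/d
Average linear velocity = 0.2200 / 0.14 = 1.571 m/d
T = 2 yr × 365 = 730 d
L = v × T = 1.571 × 730 = 1147 m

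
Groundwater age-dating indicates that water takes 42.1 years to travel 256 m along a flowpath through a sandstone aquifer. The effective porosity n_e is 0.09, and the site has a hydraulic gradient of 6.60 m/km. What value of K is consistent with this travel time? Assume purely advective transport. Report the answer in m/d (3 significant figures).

0.227 m/d

t = 42.1 years = 15370 d
v = L / t = 256 / 15370 = 0.01666 m/d
K = v · n / i = 0.01666 × 0.09 / 0.0066 = 0.227 m/d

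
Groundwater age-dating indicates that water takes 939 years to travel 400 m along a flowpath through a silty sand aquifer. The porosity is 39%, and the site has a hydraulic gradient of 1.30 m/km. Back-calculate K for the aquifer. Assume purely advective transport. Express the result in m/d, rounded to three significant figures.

t = 939 years = 342700 d
v = L / t = 400 / 342700 = 0.001167 m/d
K = v · n / i = 0.001167 × 0.39 / 0.0013 = 0.350 m/d

0.350 m/d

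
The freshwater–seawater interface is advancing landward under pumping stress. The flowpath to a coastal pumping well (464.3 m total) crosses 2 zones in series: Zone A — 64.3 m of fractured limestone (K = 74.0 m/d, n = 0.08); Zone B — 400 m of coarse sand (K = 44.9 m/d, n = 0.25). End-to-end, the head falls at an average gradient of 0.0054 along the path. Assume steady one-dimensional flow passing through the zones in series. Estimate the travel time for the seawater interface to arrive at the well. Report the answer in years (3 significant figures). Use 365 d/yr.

1.12 years

Continuity: the same q passes through each zone, so ΔH = q·Σ(L_j/K_j) — the zones act as resistances in series.
Σ(L/K) = 64.3/74.0 + 400/44.9 = 0.8689 + 8.909 = 9.778 d
K_eq = L_total / Σ(L/K) = 464.3 / 9.778 = 47.49 m/d
q = K_eq · i = 47.49 × 0.0054 = 0.2564 m/d (same in every zone)
Zone A: v = q/n = 0.2564/0.08 = 3.205 m/d → t_A = 64.3/3.205 = 20.06 d
Zone B: v = q/n = 0.2564/0.25 = 1.026 m/d → t_B = 400/1.026 = 390.0 d
Total t = 20.06 + 390.0 = 410.0 d
   = 410.0 / 365 = 1.12 yr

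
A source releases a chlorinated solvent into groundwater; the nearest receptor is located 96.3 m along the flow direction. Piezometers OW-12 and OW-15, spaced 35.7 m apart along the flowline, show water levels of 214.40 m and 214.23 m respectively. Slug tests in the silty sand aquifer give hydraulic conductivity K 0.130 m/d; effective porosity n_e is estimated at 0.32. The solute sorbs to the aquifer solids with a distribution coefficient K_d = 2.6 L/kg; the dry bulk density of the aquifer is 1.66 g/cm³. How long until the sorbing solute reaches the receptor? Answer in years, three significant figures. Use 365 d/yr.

Hydraulic gradient i = (214.40 − 214.23) / 35.7 = 0.17 / 35.7 = 0.004762
Darcy flux q = K·i = 0.130 × 0.004762 = 6.190e-4 m/d
v = Ki/n = 0.130·0.004762/0.32 = 0.001935 m/d
Retardation R = 1 + ρ_b·K_d/n = 1 + 1.66×2.6/0.32 = 14.49
Contaminant velocity v_c = v/R = 0.001935/14.49 = 1.335e-4 m/d
t = L/v_c = 96.3/1.335e-4 = 721200 d
   = 721200/365 = 1980 yr

1980 years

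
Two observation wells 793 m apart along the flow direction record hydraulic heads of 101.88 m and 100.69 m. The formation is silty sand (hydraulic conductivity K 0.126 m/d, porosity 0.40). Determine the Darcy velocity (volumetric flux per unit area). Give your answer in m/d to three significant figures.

Hydraulic gradient i = (101.88 − 100.69) / 793 = 1.19 / 793 = 0.001501
Darcy flux q = K·i = 0.126 × 0.001501 = 1.891e-4 m/d

1.89e-4 m/d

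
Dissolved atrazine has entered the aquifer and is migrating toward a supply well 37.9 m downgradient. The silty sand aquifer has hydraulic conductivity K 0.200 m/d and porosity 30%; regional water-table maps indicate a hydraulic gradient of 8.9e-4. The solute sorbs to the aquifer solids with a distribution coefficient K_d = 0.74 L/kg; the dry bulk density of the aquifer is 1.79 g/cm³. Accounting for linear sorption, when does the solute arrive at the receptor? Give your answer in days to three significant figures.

346000 days

q = Ki = 0.200 × 8.9e-4 = 1.780e-4 m/d
Seepage velocity v = q / n = 1.780e-4 / 0.30 = 5.933e-4 m/d
Retardation R = 1 + ρ_b·K_d/n = 1 + 1.79×0.74/0.30 = 5.415
Contaminant velocity v_c = v/R = 5.933e-4/5.415 = 1.096e-4 m/d
t = L/v_c = 37.9/1.096e-4 = 345900 d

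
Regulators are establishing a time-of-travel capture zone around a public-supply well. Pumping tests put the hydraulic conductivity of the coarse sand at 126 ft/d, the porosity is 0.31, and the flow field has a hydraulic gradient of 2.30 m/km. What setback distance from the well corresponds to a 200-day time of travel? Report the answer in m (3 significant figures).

57.0 m

K = 126 ft/d × 0.3048 = 38.40 m/d
Darcy flux q = K·i = 38.40 × 0.0023 = 0.08833 m/d
Seepage velocity v = q / n = 0.08833 / 0.31 = 0.2849 m/d
L = v × T = 0.2849 × 200 = 56.99 m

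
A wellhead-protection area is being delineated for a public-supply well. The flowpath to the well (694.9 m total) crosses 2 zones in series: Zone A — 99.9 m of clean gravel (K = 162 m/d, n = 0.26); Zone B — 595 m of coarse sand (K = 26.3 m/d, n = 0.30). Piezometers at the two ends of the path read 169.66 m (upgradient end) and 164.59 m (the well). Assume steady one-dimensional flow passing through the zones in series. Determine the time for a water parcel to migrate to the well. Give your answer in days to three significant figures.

937 days

Total head drop ΔH = 169.66 − 164.59 = 5.07 m
Continuity: the same q passes through each zone, so ΔH = q·Σ(L_j/K_j) — the zones act as resistances in series.
Σ(L/K) = 99.9/162 + 595/26.3 = 0.6167 + 22.62 = 23.24 d
q = ΔH / Σ(L/K) = 5.07 / 23.24 = 0.2182 m/d (same in every zone)
Zone A: v = q/n = 0.2182/0.26 = 0.8391 m/d → t_A = 99.9/0.8391 = 119.1 d
Zone B: v = q/n = 0.2182/0.30 = 0.7272 m/d → t_B = 595/0.7272 = 818.2 d
Total t = 119.1 + 818.2 = 937.3 d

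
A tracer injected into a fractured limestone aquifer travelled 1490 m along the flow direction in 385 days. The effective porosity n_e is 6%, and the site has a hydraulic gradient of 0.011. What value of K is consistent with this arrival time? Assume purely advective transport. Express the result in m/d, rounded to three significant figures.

v = L / t = 1490 / 385 = 3.870 m/d
K = v · n / i = 3.870 × 0.06 / 0.011 = 21.1 m/d

21.1 m/d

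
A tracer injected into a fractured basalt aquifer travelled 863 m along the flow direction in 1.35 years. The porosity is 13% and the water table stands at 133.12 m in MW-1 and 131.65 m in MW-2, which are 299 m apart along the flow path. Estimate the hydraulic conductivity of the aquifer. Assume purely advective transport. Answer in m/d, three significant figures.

Hydraulic gradient i = (133.12 − 131.65) / 299 = 1.47 / 299 = 0.004916
t = 1.35 years = 492.8 d
v = L / t = 863 / 492.8 = 1.751 m/d
K = v · n / i = 1.751 × 0.13 / 0.004916 = 46.3 m/d

46.3 m/d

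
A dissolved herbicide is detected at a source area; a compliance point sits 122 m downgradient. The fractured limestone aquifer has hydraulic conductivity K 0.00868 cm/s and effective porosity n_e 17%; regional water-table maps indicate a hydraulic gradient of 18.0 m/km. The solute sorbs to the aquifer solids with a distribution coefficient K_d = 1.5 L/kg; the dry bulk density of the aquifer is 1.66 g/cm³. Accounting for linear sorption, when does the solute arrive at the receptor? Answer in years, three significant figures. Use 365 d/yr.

6.59 years

K = 0.00868 cm/s × 864 = 7.500 m/d
q = Ki = 7.500 × 0.018 = 0.1350 m/d
v = Ki/n = 7.500·0.018/0.17 = 0.7941 m/d
Retardation R = 1 + ρ_b·K_d/n = 1 + 1.66×1.5/0.17 = 15.65
Contaminant velocity v_c = v/R = 0.7941/15.65 = 0.05075 m/d
t = L/v_c = 122/0.05075 = 2404 d
   = 2404/365 = 6.59 yr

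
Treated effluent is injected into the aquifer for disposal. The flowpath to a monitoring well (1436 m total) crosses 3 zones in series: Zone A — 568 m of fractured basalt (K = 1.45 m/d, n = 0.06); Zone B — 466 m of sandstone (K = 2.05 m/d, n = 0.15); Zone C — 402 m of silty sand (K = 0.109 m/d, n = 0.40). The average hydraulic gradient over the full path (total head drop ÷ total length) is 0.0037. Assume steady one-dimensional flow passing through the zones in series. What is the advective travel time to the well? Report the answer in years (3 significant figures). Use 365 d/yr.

588 years

Steady 1-D flow in series ⇒ the Darcy flux q is identical in every zone and the zone head losses add (resistances L/K in series).
Σ(L/K) = 568/1.45 + 466/2.05 + 402/0.109 = 391.7 + 227.3 + 3688 = 4307 d
K_eq = L_total / Σ(L/K) = 1436 / 4307 = 0.3334 m/d
q = K_eq · i = 0.3334 × 0.0037 = 0.001234 m/d (same in every zone)
Zone A: v = q/n = 0.001234/0.06 = 0.02056 m/d → t_A = 568/0.02056 = 27630 d
Zone B: v = q/n = 0.001234/0.15 = 0.008224 m/d → t_B = 466/0.008224 = 56660 d
Zone C: v = q/n = 0.001234/0.40 = 0.003084 m/d → t_C = 402/0.003084 = 130400 d
Total t = 27630 + 56660 + 130400 = 214600 d
   = 214600 / 365 = 588 yr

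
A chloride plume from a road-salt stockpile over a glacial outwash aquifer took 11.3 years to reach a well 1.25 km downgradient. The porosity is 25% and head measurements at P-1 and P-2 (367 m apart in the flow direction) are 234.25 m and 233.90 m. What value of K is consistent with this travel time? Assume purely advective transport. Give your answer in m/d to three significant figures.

79.4 m/d

Hydraulic gradient i = (234.25 − 233.90) / 367 = 0.35 / 367 = 9.537e-4
t = 11.3 years = 4125 d
L = 1.25 km = 1250 m
v = L / t = 1250 / 4125 = 0.3031 m/d
K = v · n / i = 0.3031 × 0.25 / 9.537e-4 = 79.4 m/d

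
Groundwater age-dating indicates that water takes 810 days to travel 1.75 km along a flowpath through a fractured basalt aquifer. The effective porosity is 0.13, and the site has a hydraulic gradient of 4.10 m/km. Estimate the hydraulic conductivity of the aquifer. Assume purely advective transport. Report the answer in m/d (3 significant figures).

68.5 m/d

L = 1.75 km = 1750 m
v = L / t = 1750 / 810 = 2.160 m/d
K = v · n / i = 2.160 × 0.13 / 0.0041 = 68.5 m/d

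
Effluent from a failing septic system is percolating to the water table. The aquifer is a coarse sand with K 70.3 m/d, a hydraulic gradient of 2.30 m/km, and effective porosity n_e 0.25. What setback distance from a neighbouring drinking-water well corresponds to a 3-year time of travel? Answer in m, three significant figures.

Specific discharge q = 70.3 × 0.0023 = 0.1617 m/d
v_s = q/n_e = 0.1617/0.25 = 0.6468 m/d
T = 3 yr × 365 = 1095 d
L = v × T = 0.6468 × 1095 = 708.2 m

708 m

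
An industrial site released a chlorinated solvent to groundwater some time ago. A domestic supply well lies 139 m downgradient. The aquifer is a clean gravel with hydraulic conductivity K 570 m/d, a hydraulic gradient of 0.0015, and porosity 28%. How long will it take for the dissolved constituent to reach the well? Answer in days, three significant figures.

q = Ki = 570 × 0.0015 = 0.8550 m/d
Seepage velocity v = q / n = 0.8550 / 0.28 = 3.054 m/d
t = L / v = 139 / 3.054 = 45.52 d

45.5 days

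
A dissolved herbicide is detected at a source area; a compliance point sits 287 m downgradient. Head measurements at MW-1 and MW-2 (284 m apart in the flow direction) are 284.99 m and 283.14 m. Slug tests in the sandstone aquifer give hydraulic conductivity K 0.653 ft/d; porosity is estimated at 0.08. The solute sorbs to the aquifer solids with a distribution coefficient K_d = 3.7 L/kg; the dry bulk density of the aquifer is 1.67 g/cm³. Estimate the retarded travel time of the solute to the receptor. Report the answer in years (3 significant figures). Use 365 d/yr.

Hydraulic gradient i = (284.99 − 283.14) / 284 = 1.85 / 284 = 0.006514
K = 0.653 ft/d × 0.3048 = 0.1990 m/d
Darcy flux q = K·i = 0.1990 × 0.006514 = 0.001297 m/d
v = Ki/n = 0.1990·0.006514/0.08 = 0.01621 m/d
Retardation R = 1 + ρ_b·K_d/n = 1 + 1.67×3.7/0.08 = 78.24
Contaminant velocity v_c = v/R = 0.01621/78.24 = 2.071e-4 m/d
t = L/v_c = 287/2.071e-4 = 1.385e6 d
   = 1.385e6/365 = 3800 yr

3800 years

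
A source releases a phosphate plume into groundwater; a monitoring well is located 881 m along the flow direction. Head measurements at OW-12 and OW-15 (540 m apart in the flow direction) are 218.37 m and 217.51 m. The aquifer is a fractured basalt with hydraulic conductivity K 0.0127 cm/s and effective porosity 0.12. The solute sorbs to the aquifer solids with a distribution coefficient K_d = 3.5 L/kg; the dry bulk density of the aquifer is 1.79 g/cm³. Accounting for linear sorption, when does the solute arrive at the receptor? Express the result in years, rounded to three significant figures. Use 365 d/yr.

882 years

Hydraulic gradient i = (218.37 − 217.51) / 540 = 0.86 / 540 = 0.001593
K = 0.0127 cm/s × 864 = 10.97 m/d
Darcy flux q = K·i = 10.97 × 0.001593 = 0.01748 m/d
v_s = q/n_e = 0.01748/0.12 = 0.1456 m/d
Retardation R = 1 + ρ_b·K_d/n = 1 + 1.79×3.5/0.12 = 53.21
Contaminant velocity v_c = v/R = 0.1456/53.21 = 0.002737 m/d
t = L/v_c = 881/0.002737 = 321900 d
   = 321900/365 = 882 yr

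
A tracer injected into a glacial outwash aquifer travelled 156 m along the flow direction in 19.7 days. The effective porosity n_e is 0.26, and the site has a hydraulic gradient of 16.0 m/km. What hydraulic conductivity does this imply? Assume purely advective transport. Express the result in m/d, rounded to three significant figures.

129 m/d

v = L / t = 156 / 19.7 = 7.919 m/d
K = v · n / i = 7.919 × 0.26 / 0.016 = 129 m/d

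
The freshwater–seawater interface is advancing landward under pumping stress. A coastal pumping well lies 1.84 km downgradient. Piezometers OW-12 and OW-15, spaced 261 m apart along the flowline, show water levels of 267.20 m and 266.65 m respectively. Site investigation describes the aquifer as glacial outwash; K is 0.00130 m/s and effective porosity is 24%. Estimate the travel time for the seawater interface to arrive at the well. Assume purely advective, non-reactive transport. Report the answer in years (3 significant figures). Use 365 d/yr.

5.11 years

Hydraulic gradient i = (267.20 − 266.65) / 261 = 0.55 / 261 = 0.002107
K = 0.00130 m/s × 86400 s/d = 112.3 m/d
Specific discharge q = 112.3 × 0.002107 = 0.2367 m/d
v = Ki/n = 112.3·0.002107/0.24 = 0.9862 m/d
L = 1.84 km = 1840 m
t = L / v = 1840 / 0.9862 = 1866 d
   = 1866 / 365 = 5.11 yr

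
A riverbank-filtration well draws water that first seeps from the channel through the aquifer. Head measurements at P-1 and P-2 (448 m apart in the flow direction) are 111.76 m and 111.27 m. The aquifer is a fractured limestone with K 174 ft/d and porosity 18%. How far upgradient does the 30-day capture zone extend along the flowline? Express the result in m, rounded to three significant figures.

Hydraulic gradient i = (111.76 − 111.27) / 448 = 0.49 / 448 = 0.001094
K = 174 ft/d × 0.3048 = 53.04 m/d
Darcy flux q = K·i = 53.04 × 0.001094 = 0.05801 m/d
v_s = q/n_e = 0.05801/0.18 = 0.3223 m/d
L = v × T = 0.3223 × 30 = 9.668 m

9.67 m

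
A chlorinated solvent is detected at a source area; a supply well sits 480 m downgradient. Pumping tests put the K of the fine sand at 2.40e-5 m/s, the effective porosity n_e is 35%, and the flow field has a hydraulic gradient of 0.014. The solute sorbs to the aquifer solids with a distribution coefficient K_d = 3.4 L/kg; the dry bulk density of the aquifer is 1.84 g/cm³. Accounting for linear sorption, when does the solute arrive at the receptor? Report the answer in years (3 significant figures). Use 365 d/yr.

299 years

K = 2.40e-5 m/s × 86400 s/d = 2.074 m/d
Specific discharge q = 2.074 × 0.014 = 0.02903 m/d
Average linear velocity = 0.02903 / 0.35 = 0.08294 m/d
Retardation R = 1 + ρ_b·K_d/n = 1 + 1.84×3.4/0.35 = 18.87
Contaminant velocity v_c = v/R = 0.08294/18.87 = 0.004395 m/d
t = L/v_c = 480/0.004395 = 109200 d
   = 109200/365 = 299 yr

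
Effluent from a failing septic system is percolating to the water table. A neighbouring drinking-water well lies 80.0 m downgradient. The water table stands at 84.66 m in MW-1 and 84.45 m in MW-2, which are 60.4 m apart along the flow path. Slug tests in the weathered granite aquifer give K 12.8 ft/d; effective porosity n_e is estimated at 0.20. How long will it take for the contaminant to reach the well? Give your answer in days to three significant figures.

1180 days

Hydraulic gradient i = (84.66 − 84.45) / 60.4 = 0.21 / 60.4 = 0.003477
K = 12.8 ft/d × 0.3048 = 3.901 m/d
Darcy flux q = K·i = 3.901 × 0.003477 = 0.01356 m/d
Average linear velocity = 0.01356 / 0.20 = 0.06782 m/d
t = L / v = 80.0 / 0.06782 = 1180 d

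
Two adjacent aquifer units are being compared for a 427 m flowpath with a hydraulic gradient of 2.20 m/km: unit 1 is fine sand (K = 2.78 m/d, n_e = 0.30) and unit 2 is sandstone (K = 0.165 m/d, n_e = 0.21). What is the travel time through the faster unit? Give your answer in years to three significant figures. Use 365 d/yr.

Unit 1 (fine sand): v = 2.78×0.0022/0.30 = 0.02039 m/d, t = 427/0.02039 = 20950 d
Unit 2 (sandstone): v = 0.165×0.0022/0.21 = 0.001729 m/d, t = 427/0.001729 = 247000 d
Faster: 20950 d / 365 = 57.4 yr

57.4 years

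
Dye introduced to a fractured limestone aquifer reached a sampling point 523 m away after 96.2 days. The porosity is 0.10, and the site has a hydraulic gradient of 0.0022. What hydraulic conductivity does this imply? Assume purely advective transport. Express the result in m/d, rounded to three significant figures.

v = L / t = 523 / 96.2 = 5.437 m/d
K = v · n / i = 5.437 × 0.10 / 0.0022 = 247 m/d

247 m/d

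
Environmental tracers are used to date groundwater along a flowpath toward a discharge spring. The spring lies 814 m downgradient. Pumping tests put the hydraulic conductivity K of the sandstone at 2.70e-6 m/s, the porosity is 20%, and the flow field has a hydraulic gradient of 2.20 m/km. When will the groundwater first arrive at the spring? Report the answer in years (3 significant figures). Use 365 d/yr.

K = 2.70e-6 m/s × 86400 s/d = 0.2333 m/d
q = Ki = 0.2333 × 0.0022 = 5.132e-4 m/d
Average linear velocity = 5.132e-4 / 0.20 = 0.002566 m/d
t = L / v = 814 / 0.002566 = 317200 d
   = 317200 / 365 = 869 yr

869 years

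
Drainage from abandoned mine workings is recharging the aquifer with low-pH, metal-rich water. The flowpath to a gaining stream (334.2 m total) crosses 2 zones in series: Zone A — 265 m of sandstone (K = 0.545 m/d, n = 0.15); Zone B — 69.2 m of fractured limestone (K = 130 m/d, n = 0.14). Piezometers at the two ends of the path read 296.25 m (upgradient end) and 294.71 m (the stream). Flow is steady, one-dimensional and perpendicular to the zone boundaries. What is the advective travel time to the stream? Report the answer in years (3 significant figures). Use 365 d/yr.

Total head drop ΔH = 296.25 − 294.71 = 1.54 m
Steady 1-D flow in series ⇒ the Darcy flux q is identical in every zone and the zone head losses add (resistances L/K in series).
Σ(L/K) = 265/0.545 + 69.2/130 = 486.2 + 0.5323 = 486.8 d
q = ΔH / Σ(L/K) = 1.54 / 486.8 = 0.003164 m/d (same in every zone)
Zone A: v = q/n = 0.003164/0.15 = 0.02109 m/d → t_A = 265/0.02109 = 12560 d
Zone B: v = q/n = 0.003164/0.14 = 0.02260 m/d → t_B = 69.2/0.02260 = 3062 d
Total t = 12560 + 3062 = 15630 d
   = 15630 / 365 = 42.8 yr

42.8 years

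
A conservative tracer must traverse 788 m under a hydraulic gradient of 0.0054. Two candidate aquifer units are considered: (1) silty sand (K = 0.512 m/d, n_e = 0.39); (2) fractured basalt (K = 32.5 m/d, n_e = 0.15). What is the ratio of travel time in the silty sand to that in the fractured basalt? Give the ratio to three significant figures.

Unit 1 (silty sand): v = 0.512×0.0054/0.39 = 0.007089 m/d, t = 788/0.007089 = 111200 d
Unit 2 (fractured basalt): v = 32.5×0.0054/0.15 = 1.170 m/d, t = 788/1.170 = 673.5 d
t(silty sand) / t(fractured basalt) = 111200/673.5 = 165

165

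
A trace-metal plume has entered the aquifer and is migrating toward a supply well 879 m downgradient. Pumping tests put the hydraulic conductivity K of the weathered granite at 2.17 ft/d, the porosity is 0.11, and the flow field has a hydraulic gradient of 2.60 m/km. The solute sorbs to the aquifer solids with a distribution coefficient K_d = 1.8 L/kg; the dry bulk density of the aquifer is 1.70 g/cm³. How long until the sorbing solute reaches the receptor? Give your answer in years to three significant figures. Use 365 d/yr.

K = 2.17 ft/d × 0.3048 = 0.6614 m/d
Specific discharge q = 0.6614 × 0.0026 = 0.001720 m/d
Seepage velocity v = q / n = 0.001720 / 0.11 = 0.01563 m/d
Retardation R = 1 + ρ_b·K_d/n = 1 + 1.70×1.8/0.11 = 28.82
Contaminant velocity v_c = v/R = 0.01563/28.82 = 5.425e-4 m/d
t = L/v_c = 879/5.425e-4 = 1.620e6 d
   = 1.620e6/365 = 4440 yr

4440 years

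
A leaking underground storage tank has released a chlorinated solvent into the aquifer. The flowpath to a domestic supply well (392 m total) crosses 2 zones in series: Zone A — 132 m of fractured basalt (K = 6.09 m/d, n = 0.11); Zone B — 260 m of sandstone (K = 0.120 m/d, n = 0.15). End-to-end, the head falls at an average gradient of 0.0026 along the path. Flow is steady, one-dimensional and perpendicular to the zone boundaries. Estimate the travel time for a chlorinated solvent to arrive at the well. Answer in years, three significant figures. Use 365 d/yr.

Steady 1-D flow in series ⇒ the Darcy flux q is identical in every zone and the zone head losses add (resistances L/K in series).
Σ(L/K) = 132/6.09 + 260/0.120 = 21.67 + 2167 = 2188 d
K_eq = L_total / Σ(L/K) = 392 / 2188 = 0.1791 m/d
q = K_eq · i = 0.1791 × 0.0026 = 4.657e-4 m/d (same in every zone)
Zone A: v = q/n = 4.657e-4/0.11 = 0.004234 m/d → t_A = 132/0.004234 = 31180 d
Zone B: v = q/n = 4.657e-4/0.15 = 0.003105 m/d → t_B = 260/0.003105 = 83740 d
Total t = 31180 + 83740 = 114900 d
   = 114900 / 365 = 315 yr

315 years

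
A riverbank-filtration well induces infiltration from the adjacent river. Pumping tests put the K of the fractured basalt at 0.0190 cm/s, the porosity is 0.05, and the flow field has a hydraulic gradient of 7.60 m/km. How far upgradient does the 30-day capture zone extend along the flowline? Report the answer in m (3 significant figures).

K = 0.0190 cm/s × 864 = 16.42 m/d
Darcy flux q = K·i = 16.42 × 0.0076 = 0.1248 m/d
Seepage velocity v = q / n = 0.1248 / 0.05 = 2.495 m/d
L = v × T = 2.495 × 30 = 74.86 m

74.9 m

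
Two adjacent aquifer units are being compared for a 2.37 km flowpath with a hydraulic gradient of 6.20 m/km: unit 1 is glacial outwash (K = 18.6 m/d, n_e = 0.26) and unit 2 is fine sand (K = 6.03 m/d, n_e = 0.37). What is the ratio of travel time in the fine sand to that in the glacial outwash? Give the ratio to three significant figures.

Unit 1 (glacial outwash): v = 18.6×0.0062/0.26 = 0.4435 m/d, t = 2370/0.4435 = 5343 d
Unit 2 (fine sand): v = 6.03×0.0062/0.37 = 0.1010 m/d, t = 2370/0.1010 = 23460 d
t(fine sand) / t(glacial outwash) = 23460/5343 = 4.39

4.39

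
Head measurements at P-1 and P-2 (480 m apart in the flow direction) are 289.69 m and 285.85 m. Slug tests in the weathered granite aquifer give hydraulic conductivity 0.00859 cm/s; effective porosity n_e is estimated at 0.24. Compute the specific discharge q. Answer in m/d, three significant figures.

Hydraulic gradient i = (289.69 − 285.85) / 480 = 3.84 / 480 = 0.008000
K = 0.00859 cm/s × 864 = 7.422 m/d
q = Ki = 7.422 × 0.008000 = 0.05937 m/d

0.0594 m/d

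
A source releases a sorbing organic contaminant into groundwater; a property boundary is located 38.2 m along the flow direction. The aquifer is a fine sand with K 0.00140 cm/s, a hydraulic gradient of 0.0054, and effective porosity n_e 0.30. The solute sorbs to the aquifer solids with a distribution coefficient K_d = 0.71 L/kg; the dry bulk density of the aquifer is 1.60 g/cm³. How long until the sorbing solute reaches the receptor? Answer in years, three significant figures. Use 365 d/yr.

23.0 years

K = 0.00140 cm/s × 864 = 1.210 m/d
Darcy flux q = K·i = 1.210 × 0.0054 = 0.006532 m/d
v_s = q/n_e = 0.006532/0.30 = 0.02177 m/d
Retardation R = 1 + ρ_b·K_d/n = 1 + 1.60×0.71/0.30 = 4.787
Contaminant velocity v_c = v/R = 0.02177/4.787 = 0.004549 m/d
t = L/v_c = 38.2/0.004549 = 8398 d
   = 8398/365 = 23.0 yr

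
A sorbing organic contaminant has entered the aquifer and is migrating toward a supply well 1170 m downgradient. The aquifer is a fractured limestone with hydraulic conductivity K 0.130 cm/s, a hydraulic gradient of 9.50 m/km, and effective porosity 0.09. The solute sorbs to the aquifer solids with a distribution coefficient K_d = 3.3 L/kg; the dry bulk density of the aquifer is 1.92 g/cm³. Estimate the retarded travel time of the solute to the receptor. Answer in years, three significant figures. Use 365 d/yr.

19.3 years

K = 0.130 cm/s × 864 = 112.3 m/d
Darcy flux q = K·i = 112.3 × 0.0095 = 1.067 m/d
Average linear velocity = 1.067 / 0.09 = 11.86 m/d
Retardation R = 1 + ρ_b·K_d/n = 1 + 1.92×3.3/0.09 = 71.40
Contaminant velocity v_c = v/R = 11.86/71.40 = 0.1661 m/d
t = L/v_c = 1170/0.1661 = 7046 d
   = 7046/365 = 19.3 yr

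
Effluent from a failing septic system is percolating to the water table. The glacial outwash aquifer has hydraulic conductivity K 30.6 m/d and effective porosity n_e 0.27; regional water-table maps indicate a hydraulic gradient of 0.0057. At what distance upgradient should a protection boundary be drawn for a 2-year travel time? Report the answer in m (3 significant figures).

q = Ki = 30.6 × 0.0057 = 0.1744 m/d
Seepage velocity v = q / n = 0.1744 / 0.27 = 0.6460 m/d
T = 2 yr × 365 = 730 d
L = v × T = 0.6460 × 730 = 471.6 m

472 m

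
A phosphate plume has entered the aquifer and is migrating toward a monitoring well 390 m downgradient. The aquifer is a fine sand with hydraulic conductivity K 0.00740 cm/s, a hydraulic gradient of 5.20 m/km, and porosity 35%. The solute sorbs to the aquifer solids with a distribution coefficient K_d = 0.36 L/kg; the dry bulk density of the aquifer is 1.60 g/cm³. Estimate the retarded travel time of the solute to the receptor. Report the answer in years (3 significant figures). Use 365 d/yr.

29.8 years

K = 0.00740 cm/s × 864 = 6.394 m/d
q = Ki = 6.394 × 0.0052 = 0.03325 m/d
v = Ki/n = 6.394·0.0052/0.35 = 0.09499 m/d
Retardation R = 1 + ρ_b·K_d/n = 1 + 1.60×0.36/0.35 = 2.646
Contaminant velocity v_c = v/R = 0.09499/2.646 = 0.03590 m/d
t = L/v_c = 390/0.03590 = 10860 d
   = 10860/365 = 29.8 yr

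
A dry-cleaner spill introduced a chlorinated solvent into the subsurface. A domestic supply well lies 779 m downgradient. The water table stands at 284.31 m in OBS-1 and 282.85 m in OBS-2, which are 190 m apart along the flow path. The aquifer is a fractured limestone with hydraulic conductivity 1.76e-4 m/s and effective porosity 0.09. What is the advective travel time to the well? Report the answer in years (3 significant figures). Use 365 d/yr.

1.64 years

Hydraulic gradient i = (284.31 − 282.85) / 190 = 1.46 / 190 = 0.007684
K = 1.76e-4 m/s × 86400 s/d = 15.21 m/d
Specific discharge q = 15.21 × 0.007684 = 0.1168 m/d
Average linear velocity = 0.1168 / 0.09 = 1.298 m/d
t = L / v = 779 / 1.298 = 600.0 d
   = 600.0 / 365 = 1.64 yr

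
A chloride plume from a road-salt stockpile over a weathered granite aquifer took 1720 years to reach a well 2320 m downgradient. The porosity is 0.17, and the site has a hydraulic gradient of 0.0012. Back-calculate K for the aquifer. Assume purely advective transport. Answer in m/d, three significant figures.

t = 1720 years = 627800 d
v = L / t = 2320 / 627800 = 0.003695 m/d
K = v · n / i = 0.003695 × 0.17 / 0.0012 = 0.524 m/d

0.524 m/d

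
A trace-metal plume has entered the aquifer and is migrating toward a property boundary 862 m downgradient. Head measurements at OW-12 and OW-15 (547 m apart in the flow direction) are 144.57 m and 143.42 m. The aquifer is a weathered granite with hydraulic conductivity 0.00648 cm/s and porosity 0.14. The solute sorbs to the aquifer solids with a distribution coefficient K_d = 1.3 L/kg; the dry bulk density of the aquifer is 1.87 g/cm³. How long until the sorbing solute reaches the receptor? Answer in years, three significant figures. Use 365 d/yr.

Hydraulic gradient i = (144.57 − 143.42) / 547 = 1.15 / 547 = 0.002102
K = 0.00648 cm/s × 864 = 5.599 m/d
Specific discharge q = 5.599 × 0.002102 = 0.01177 m/d
v_s = q/n_e = 0.01177/0.14 = 0.08408 m/d
Retardation R = 1 + ρ_b·K_d/n = 1 + 1.87×1.3/0.14 = 18.36
Contaminant velocity v_c = v/R = 0.08408/18.36 = 0.004578 m/d
t = L/v_c = 862/0.004578 = 188300 d
   = 188300/365 = 516 yr

516 years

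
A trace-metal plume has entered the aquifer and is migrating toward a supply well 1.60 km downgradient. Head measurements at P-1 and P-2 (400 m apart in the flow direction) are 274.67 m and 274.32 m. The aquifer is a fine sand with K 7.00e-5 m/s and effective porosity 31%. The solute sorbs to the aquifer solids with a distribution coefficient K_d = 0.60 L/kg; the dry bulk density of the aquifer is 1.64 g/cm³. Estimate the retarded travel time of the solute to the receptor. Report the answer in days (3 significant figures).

391000 days

Hydraulic gradient i = (274.67 − 274.32) / 400 = 0.35 / 400 = 8.750e-4
K = 7.00e-5 m/s × 86400 s/d = 6.048 m/d
Darcy flux q = K·i = 6.048 × 8.750e-4 = 0.005292 m/d
Seepage velocity v = q / n = 0.005292 / 0.31 = 0.01707 m/d
Retardation R = 1 + ρ_b·K_d/n = 1 + 1.64×0.60/0.31 = 4.174
Contaminant velocity v_c = v/R = 0.01707/4.174 = 0.004090 m/d
L = 1.60 km = 1600 m
t = L/v_c = 1600/0.004090 = 391200 d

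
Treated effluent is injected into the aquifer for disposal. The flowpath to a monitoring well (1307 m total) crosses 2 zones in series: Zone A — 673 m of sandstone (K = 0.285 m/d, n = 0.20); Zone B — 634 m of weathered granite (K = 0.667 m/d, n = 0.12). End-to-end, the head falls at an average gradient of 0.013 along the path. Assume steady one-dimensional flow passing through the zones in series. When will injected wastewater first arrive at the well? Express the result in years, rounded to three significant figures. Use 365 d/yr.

Steady 1-D flow in series ⇒ the Darcy flux q is identical in every zone and the zone head losses add (resistances L/K in series).
Σ(L/K) = 673/0.285 + 634/0.667 = 2361 + 950.5 = 3312 d
K_eq = L_total / Σ(L/K) = 1307 / 3312 = 0.3946 m/d
q = K_eq · i = 0.3946 × 0.013 = 0.005130 m/d (same in every zone)
Zone A: v = q/n = 0.005130/0.20 = 0.02565 m/d → t_A = 673/0.02565 = 26240 d
Zone B: v = q/n = 0.005130/0.12 = 0.04275 m/d → t_B = 634/0.04275 = 14830 d
Total t = 26240 + 14830 = 41070 d
   = 41070 / 365 = 113 yr

113 years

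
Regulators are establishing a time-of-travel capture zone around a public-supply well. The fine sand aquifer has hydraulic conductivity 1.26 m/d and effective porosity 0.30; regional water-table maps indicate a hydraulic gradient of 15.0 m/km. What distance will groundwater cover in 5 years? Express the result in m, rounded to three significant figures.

Specific discharge q = 1.26 × 0.015 = 0.01890 m/d
v = Ki/n = 1.26·0.015/0.30 = 0.06300 m/d
T = 5 yr × 365 = 1825 d
L = v × T = 0.06300 × 1825 = 115.0 m

115 m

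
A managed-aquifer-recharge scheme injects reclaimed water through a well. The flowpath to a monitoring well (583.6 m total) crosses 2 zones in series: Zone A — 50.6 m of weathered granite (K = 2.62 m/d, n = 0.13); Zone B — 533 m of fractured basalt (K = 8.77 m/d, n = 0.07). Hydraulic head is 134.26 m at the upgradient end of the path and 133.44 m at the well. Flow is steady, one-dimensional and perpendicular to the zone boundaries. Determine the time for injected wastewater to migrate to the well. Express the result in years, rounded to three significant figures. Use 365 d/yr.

Total head drop ΔH = 134.26 − 133.44 = 0.82 m
Continuity: the same q passes through each zone, so ΔH = q·Σ(L_j/K_j) — the zones act as resistances in series.
Σ(L/K) = 50.6/2.62 + 533/8.77 = 19.31 + 60.78 = 80.09 d
q = ΔH / Σ(L/K) = 0.82 / 80.09 = 0.01024 m/d (same in every zone)
Zone A: v = q/n = 0.01024/0.13 = 0.07876 m/d → t_A = 50.6/0.07876 = 642.5 d
Zone B: v = q/n = 0.01024/0.07 = 0.1463 m/d → t_B = 533/0.1463 = 3644 d
Total t = 642.5 + 3644 = 4286 d
   = 4286 / 365 = 11.7 yr

11.7 years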